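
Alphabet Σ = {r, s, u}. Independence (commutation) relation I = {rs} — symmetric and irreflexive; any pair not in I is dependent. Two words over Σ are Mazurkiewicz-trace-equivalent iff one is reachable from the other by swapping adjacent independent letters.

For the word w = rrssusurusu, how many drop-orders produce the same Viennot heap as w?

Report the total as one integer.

6

0(r) covers ∅
1(r) covers 0:r
2(s) covers ∅
3(s) covers 2:s
4(u) covers 1:r, 3:s
5(s) covers 4:u
6(u) covers 5:s
7(r) covers 6:u
8(u) covers 7:r
9(s) covers 8:u
10(u) covers 9:s
floor of heap: 0:r, 2:s
completions by unplaced set U, small U first (add the entries for U minus each lowest piece of U):
  |U|=1: {10}:1
  |U|=2: {9,10}:1
  |U|=3: {8,9,10}:1
  |U|=4: {7,8,9,10}:1
  |U|=5: {6,7,8,9,10}:1
  |U|=6: {5,6,7,8,9,10}:1
  |U|=7: {4,5,6,7,8,9,10}:1
  |U|=8: {1,4,5,6,7,8,9,10}:1  {3,4,5,6,7,8,9,10}:1
  |U|=9: {0,1,4,5,6,7,8,9,10}:1  {1,3,4,5,6,7,8,9,10}:2  {2,3,4,5,6,7,8,9,10}:1
  start at 0(r): 3
  start at 2(s): 3
sum over floor = 6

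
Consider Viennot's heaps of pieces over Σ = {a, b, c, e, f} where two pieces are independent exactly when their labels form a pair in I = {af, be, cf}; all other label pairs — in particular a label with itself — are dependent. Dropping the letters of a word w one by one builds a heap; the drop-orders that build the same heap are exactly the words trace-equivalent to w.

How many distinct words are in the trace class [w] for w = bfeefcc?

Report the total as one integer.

drop 0:b onto floor
drop 1:f onto {0:b}
drop 2:e onto {1:f}
drop 3:e onto {2:e}
drop 4:f onto {3:e}
drop 5:c onto {3:e}
drop 6:c onto {5:c}
ground layer = {0:b}
drop-orders for the pieces not yet dropped (sum over which currently-grounded one goes next):
  1 to go: {4} 1  {6} 1
  2 to go: {4,6} 2  {5,6} 1
  3 to go: {4,5,6} 3
  4 to go: {3,4,5,6} 3
  5 to go: {2,3,4,5,6} 3
  if 0:b drops first: 3 orders

3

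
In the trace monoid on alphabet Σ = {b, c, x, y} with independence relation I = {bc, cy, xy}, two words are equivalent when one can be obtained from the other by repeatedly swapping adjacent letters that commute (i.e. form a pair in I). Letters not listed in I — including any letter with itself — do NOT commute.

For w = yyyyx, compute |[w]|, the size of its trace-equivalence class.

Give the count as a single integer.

#0=y has no predecessor
#1=y depends on [0:y]
#2=y depends on [1:y]
#3=y depends on [2:y]
#4=x has no predecessor
sources: [0:y, 4:x]
N(rest) = Σ N(rest − s) over sources s of rest; N(one piece) = 1:
  size 1 → [3]=1  [4]=1
  size 2 → [2,3]=1  [3,4]=2
  size 3 → [1,2,3]=1  [2,3,4]=3
  first=0(y) contributes 4
  first=4(x) contributes 1
|[w]| = 5

5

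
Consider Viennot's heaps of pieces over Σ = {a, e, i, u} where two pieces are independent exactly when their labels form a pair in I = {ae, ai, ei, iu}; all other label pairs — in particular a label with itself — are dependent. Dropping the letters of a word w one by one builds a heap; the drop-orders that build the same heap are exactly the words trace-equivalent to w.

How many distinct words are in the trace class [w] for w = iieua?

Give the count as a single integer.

10

drop 0:i onto floor
drop 1:i onto {0:i}
drop 2:e onto floor
drop 3:u onto {2:e}
drop 4:a onto {3:u}
ground layer = {0:i, 2:e}
drop-orders for the pieces not yet dropped (sum over which currently-grounded one goes next):
  1 to go: {1} 1  {4} 1
  2 to go: {0,1} 1  {1,4} 2  {3,4} 1
  3 to go: {0,1,4} 3  {1,3,4} 3  {2,3,4} 1
  if 0:i drops first: 4 orders
  if 2:e drops first: 6 orders
heap linearizations: 10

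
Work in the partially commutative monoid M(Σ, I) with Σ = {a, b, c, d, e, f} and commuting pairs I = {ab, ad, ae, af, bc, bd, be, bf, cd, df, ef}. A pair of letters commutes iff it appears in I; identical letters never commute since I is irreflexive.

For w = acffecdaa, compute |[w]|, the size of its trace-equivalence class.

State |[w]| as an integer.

drop 0:a onto floor
drop 1:c onto {0:a}
drop 2:f onto {1:c}
drop 3:f onto {2:f}
drop 4:e onto {1:c}
drop 5:c onto {3:f, 4:e}
drop 6:d onto {4:e}
drop 7:a onto {5:c}
drop 8:a onto {7:a}
ground layer = {0:a}
drop-orders for the pieces not yet dropped (sum over which currently-grounded one goes next):
  1 to go: {6} 1  {8} 1
  2 to go: {6,8} 2  {7,8} 1
  3 to go: {5,7,8} 1  {6,7,8} 3
  4 to go: {3,5,7,8} 1  {5,6,7,8} 4
  5 to go: {2,3,5,7,8} 1  {3,5,6,7,8} 5  {4,5,6,7,8} 4
  6 to go: {2,3,5,6,7,8} 6  {3,4,5,6,7,8} 9
  7 to go: {2,3,4,5,6,7,8} 15
  if 0:a drops first: 15 orders

15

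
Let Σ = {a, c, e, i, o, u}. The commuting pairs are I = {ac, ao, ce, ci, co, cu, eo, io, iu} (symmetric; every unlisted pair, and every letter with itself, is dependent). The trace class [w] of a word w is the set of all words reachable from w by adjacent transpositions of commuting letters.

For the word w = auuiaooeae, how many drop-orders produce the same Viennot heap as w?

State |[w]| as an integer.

51

drop 0:a onto floor
drop 1:u onto {0:a}
drop 2:u onto {1:u}
drop 3:i onto {0:a}
drop 4:a onto {2:u, 3:i}
drop 5:o onto {2:u}
drop 6:o onto {5:o}
drop 7:e onto {4:a}
drop 8:a onto {7:e}
drop 9:e onto {8:a}
ground layer = {0:a}
drop-orders for the pieces not yet dropped (sum over which currently-grounded one goes next):
  1 to go: {6} 1  {9} 1
  2 to go: {5,6} 1  {6,9} 2  {8,9} 1
  3 to go: {5,6,9} 3  {6,8,9} 3  {7,8,9} 1
  4 to go: {4,7,8,9} 1  {5,6,8,9} 6  {6,7,8,9} 4
  5 to go: {3,4,7,8,9} 1  {4,6,7,8,9} 5  {5,6,7,8,9} 10
  6 to go: {3,4,6,7,8,9} 6  {4,5,6,7,8,9} 15
  7 to go: {2,4,5,6,7,8,9} 15  {3,4,5,6,7,8,9} 21
  8 to go: {1,2,4,5,6,7,8,9} 15  {2,3,4,5,6,7,8,9} 36
  if 0:a drops first: 51 orders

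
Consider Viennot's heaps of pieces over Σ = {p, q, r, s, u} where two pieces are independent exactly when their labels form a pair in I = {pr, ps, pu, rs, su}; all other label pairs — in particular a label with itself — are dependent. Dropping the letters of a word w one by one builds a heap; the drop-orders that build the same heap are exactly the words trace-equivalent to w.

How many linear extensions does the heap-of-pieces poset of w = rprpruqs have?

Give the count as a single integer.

15

#0=r has no predecessor
#1=p has no predecessor
#2=r depends on [0:r]
#3=p depends on [1:p]
#4=r depends on [2:r]
#5=u depends on [4:r]
#6=q depends on [3:p, 5:u]
#7=s depends on [6:q]
sources: [0:r, 1:p]
N(rest) = Σ N(rest − s) over sources s of rest; N(one piece) = 1:
  size 1 → [7]=1
  size 2 → [6,7]=1
  size 3 → [3,6,7]=1  [5,6,7]=1
  size 4 → [1,3,6,7]=1  [3,5,6,7]=2  [4,5,6,7]=1
  size 5 → [1,3,5,6,7]=3  [2,4,5,6,7]=1  [3,4,5,6,7]=3
  size 6 → [0,2,4,5,6,7]=1  [1,3,4,5,6,7]=6  [2,3,4,5,6,7]=4
  first=0(r) contributes 10
  first=1(p) contributes 5
|[w]| = 15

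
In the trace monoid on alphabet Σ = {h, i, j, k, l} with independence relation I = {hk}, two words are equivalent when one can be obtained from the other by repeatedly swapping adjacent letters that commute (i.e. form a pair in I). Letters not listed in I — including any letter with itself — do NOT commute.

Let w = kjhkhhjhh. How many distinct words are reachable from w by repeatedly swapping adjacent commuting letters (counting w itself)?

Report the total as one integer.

piece 0:k — minimal
piece 1:j rests on {0:k}
piece 2:h rests on {1:j}
piece 3:k rests on {1:j}
piece 4:h rests on {2:h}
piece 5:h rests on {4:h}
piece 6:j rests on {3:k, 5:h}
piece 7:h rests on {6:j}
piece 8:h rests on {7:h}
minimal pieces: {0:k}
ways to finish when only these pieces remain (= sum over removing one remaining piece with nothing left below it):
  1 left: {8}→1
  2 left: {7,8}→1
  3 left: {6,7,8}→1
  4 left: {3,6,7,8}→1  {5,6,7,8}→1
  5 left: {3,5,6,7,8}→2  {4,5,6,7,8}→1
  6 left: {2,4,5,6,7,8}→1  {3,4,5,6,7,8}→3
  7 left: {2,3,4,5,6,7,8}→4
  placing 0:k first → 4 extensions

4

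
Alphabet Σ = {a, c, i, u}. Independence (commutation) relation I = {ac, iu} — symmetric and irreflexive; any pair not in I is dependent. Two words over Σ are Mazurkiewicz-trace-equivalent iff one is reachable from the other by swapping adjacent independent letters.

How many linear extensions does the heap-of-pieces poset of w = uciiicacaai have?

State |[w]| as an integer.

10

piece 0:u — minimal
piece 1:c rests on {0:u}
piece 2:i rests on {1:c}
piece 3:i rests on {2:i}
piece 4:i rests on {3:i}
piece 5:c rests on {4:i}
piece 6:a rests on {4:i}
piece 7:c rests on {5:c}
piece 8:a rests on {6:a}
piece 9:a rests on {8:a}
piece 10:i rests on {7:c, 9:a}
minimal pieces: {0:u}
ways to finish when only these pieces remain (= sum over removing one remaining piece with nothing left below it):
  1 left: {10}→1
  2 left: {7,10}→1  {9,10}→1
  3 left: {5,7,10}→1  {7,9,10}→2  {8,9,10}→1
  4 left: {5,7,9,10}→3  {6,8,9,10}→1  {7,8,9,10}→3
  5 left: {5,7,8,9,10}→6  {6,7,8,9,10}→4
  6 left: {5,6,7,8,9,10}→10
  7 left: {4,5,6,7,8,9,10}→10
  8 left: {3,4,5,6,7,8,9,10}→10
  9 left: {2,3,4,5,6,7,8,9,10}→10
  placing 0:u first → 10 extensions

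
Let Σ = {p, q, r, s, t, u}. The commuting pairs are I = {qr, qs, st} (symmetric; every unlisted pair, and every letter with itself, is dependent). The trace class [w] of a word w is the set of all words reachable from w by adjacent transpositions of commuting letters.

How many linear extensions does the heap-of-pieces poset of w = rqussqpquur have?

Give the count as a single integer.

6

0(r) covers ∅
1(q) covers ∅
2(u) covers 0:r, 1:q
3(s) covers 2:u
4(s) covers 3:s
5(q) covers 2:u
6(p) covers 4:s, 5:q
7(q) covers 6:p
8(u) covers 7:q
9(u) covers 8:u
10(r) covers 9:u
floor of heap: 0:r, 1:q
completions by unplaced set U, small U first (add the entries for U minus each lowest piece of U):
  |U|=1: {10}:1
  |U|=2: {9,10}:1
  |U|=3: {8,9,10}:1
  |U|=4: {7,8,9,10}:1
  |U|=5: {6,7,8,9,10}:1
  |U|=6: {4,6,7,8,9,10}:1  {5,6,7,8,9,10}:1
  |U|=7: {3,4,6,7,8,9,10}:1  {4,5,6,7,8,9,10}:2
  |U|=8: {3,4,5,6,7,8,9,10}:3
  |U|=9: {2,3,4,5,6,7,8,9,10}:3
  start at 0(r): 3
  start at 1(q): 3
sum over floor = 6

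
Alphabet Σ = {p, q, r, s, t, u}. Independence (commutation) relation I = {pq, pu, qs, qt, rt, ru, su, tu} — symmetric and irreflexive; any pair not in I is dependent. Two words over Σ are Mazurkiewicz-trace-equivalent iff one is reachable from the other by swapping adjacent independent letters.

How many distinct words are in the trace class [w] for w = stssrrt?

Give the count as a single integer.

drop 0:s onto floor
drop 1:t onto {0:s}
drop 2:s onto {1:t}
drop 3:s onto {2:s}
drop 4:r onto {3:s}
drop 5:r onto {4:r}
drop 6:t onto {3:s}
ground layer = {0:s}
drop-orders for the pieces not yet dropped (sum over which currently-grounded one goes next):
  1 to go: {5} 1  {6} 1
  2 to go: {4,5} 1  {5,6} 2
  3 to go: {4,5,6} 3
  4 to go: {3,4,5,6} 3
  5 to go: {2,3,4,5,6} 3
  if 0:s drops first: 3 orders

3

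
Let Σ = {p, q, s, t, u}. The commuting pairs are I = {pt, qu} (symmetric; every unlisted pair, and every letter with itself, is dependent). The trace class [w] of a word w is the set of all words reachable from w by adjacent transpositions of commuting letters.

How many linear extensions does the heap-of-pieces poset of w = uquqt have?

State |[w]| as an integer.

6

piece 0:u — minimal
piece 1:q — minimal
piece 2:u rests on {0:u}
piece 3:q rests on {1:q}
piece 4:t rests on {2:u, 3:q}
minimal pieces: {0:u, 1:q}
ways to finish when only these pieces remain (= sum over removing one remaining piece with nothing left below it):
  1 left: {4}→1
  2 left: {2,4}→1  {3,4}→1
  3 left: {0,2,4}→1  {1,3,4}→1  {2,3,4}→2
  placing 0:u first → 3 extensions
  placing 1:q first → 3 extensions
total linear extensions = 6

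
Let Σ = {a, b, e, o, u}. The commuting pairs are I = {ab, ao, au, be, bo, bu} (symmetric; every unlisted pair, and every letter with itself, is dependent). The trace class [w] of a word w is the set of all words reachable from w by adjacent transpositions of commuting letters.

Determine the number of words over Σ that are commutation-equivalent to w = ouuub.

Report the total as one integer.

drop 0:o onto floor
drop 1:u onto {0:o}
drop 2:u onto {1:u}
drop 3:u onto {2:u}
drop 4:b onto floor
ground layer = {0:o, 4:b}
drop-orders for the pieces not yet dropped (sum over which currently-grounded one goes next):
  1 to go: {3} 1  {4} 1
  2 to go: {2,3} 1  {3,4} 2
  3 to go: {1,2,3} 1  {2,3,4} 3
  if 0:o drops first: 4 orders
  if 4:b drops first: 1 orders
heap linearizations: 5

5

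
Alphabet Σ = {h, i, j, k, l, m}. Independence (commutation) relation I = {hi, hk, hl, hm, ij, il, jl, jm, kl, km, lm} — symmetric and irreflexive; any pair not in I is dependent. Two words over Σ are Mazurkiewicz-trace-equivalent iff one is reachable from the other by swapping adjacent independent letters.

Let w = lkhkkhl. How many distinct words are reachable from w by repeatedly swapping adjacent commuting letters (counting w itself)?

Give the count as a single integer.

drop 0:l onto floor
drop 1:k onto floor
drop 2:h onto floor
drop 3:k onto {1:k}
drop 4:k onto {3:k}
drop 5:h onto {2:h}
drop 6:l onto {0:l}
ground layer = {0:l, 1:k, 2:h}
drop-orders for the pieces not yet dropped (sum over which currently-grounded one goes next):
  1 to go: {4} 1  {5} 1  {6} 1
  2 to go: {0,6} 1  {2,5} 1  {3,4} 1  {4,5} 2  {4,6} 2  {5,6} 2
  3 to go: {0,4,6} 3  {0,5,6} 3  {1,3,4} 1  {2,4,5} 3  {2,5,6} 3  {3,4,5} 3  {3,4,6} 3  {4,5,6} 6
  4 to go: {0,2,5,6} 6  {0,3,4,6} 6  {0,4,5,6} 12  {1,3,4,5} 4  {1,3,4,6} 4  {2,3,4,5} 6  {2,4,5,6} 12  {3,4,5,6} 12
  5 to go: {0,1,3,4,6} 10  {0,2,4,5,6} 30  {0,3,4,5,6} 30  {1,2,3,4,5} 10  {1,3,4,5,6} 20  {2,3,4,5,6} 30
  if 0:l drops first: 60 orders
  if 1:k drops first: 90 orders
  if 2:h drops first: 60 orders
heap linearizations: 210

210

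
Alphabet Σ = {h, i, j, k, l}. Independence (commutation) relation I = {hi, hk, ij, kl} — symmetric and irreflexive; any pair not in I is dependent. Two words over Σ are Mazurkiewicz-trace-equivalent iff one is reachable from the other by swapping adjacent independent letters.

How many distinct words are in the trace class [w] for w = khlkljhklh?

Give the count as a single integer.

40

#0=k has no predecessor
#1=h has no predecessor
#2=l depends on [1:h]
#3=k depends on [0:k]
#4=l depends on [2:l]
#5=j depends on [3:k, 4:l]
#6=h depends on [5:j]
#7=k depends on [5:j]
#8=l depends on [6:h]
#9=h depends on [8:l]
sources: [0:k, 1:h]
N(rest) = Σ N(rest − s) over sources s of rest; N(one piece) = 1:
  size 1 → [7]=1  [9]=1
  size 2 → [7,9]=2  [8,9]=1
  size 3 → [6,8,9]=1  [7,8,9]=3
  size 4 → [6,7,8,9]=4
  size 5 → [5,6,7,8,9]=4
  size 6 → [3,5,6,7,8,9]=4  [4,5,6,7,8,9]=4
  size 7 → [0,3,5,6,7,8,9]=4  [2,4,5,6,7,8,9]=4  [3,4,5,6,7,8,9]=8
  size 8 → [0,3,4,5,6,7,8,9]=12  [1,2,4,5,6,7,8,9]=4  [2,3,4,5,6,7,8,9]=12
  first=0(k) contributes 16
  first=1(h) contributes 24
|[w]| = 40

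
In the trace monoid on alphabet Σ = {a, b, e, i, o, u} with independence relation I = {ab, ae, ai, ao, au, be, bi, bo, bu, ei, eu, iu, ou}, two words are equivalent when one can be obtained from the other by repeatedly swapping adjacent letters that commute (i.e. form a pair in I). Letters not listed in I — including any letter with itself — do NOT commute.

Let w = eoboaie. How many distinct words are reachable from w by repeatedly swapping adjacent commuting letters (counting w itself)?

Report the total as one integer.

84

0(e) covers ∅
1(o) covers 0:e
2(b) covers ∅
3(o) covers 1:o
4(a) covers ∅
5(i) covers 3:o
6(e) covers 3:o
floor of heap: 0:e, 2:b, 4:a
completions by unplaced set U, small U first (add the entries for U minus each lowest piece of U):
  |U|=1: {2}:1  {4}:1  {5}:1  {6}:1
  |U|=2: {2,4}:2  {2,5}:2  {2,6}:2  {4,5}:2  {4,6}:2  {5,6}:2
  |U|=3: {2,4,5}:6  {2,4,6}:6  {2,5,6}:6  {3,5,6}:2  {4,5,6}:6
  |U|=4: {1,3,5,6}:2  {2,3,5,6}:8  {2,4,5,6}:24  {3,4,5,6}:8
  |U|=5: {0,1,3,5,6}:2  {1,2,3,5,6}:10  {1,3,4,5,6}:10  {2,3,4,5,6}:40
  start at 0(e): 60
  start at 2(b): 12
  start at 4(a): 12
sum over floor = 84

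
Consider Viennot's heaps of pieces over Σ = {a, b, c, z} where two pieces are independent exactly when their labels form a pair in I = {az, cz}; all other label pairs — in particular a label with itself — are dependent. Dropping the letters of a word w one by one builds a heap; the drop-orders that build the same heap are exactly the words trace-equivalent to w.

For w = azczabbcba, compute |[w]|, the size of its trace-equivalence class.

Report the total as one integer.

0(a) covers ∅
1(z) covers ∅
2(c) covers 0:a
3(z) covers 1:z
4(a) covers 2:c
5(b) covers 3:z, 4:a
6(b) covers 5:b
7(c) covers 6:b
8(b) covers 7:c
9(a) covers 8:b
floor of heap: 0:a, 1:z
completions by unplaced set U, small U first (add the entries for U minus each lowest piece of U):
  |U|=1: {9}:1
  |U|=2: {8,9}:1
  |U|=3: {7,8,9}:1
  |U|=4: {6,7,8,9}:1
  |U|=5: {5,6,7,8,9}:1
  |U|=6: {3,5,6,7,8,9}:1  {4,5,6,7,8,9}:1
  |U|=7: {1,3,5,6,7,8,9}:1  {2,4,5,6,7,8,9}:1  {3,4,5,6,7,8,9}:2
  |U|=8: {0,2,4,5,6,7,8,9}:1  {1,3,4,5,6,7,8,9}:3  {2,3,4,5,6,7,8,9}:3
  start at 0(a): 6
  start at 1(z): 4
sum over floor = 10

10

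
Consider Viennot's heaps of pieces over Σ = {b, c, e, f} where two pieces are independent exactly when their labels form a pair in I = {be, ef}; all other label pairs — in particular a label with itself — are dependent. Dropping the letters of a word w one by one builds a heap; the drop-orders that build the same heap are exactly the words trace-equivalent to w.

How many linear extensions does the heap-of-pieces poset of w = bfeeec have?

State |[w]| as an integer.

drop 0:b onto floor
drop 1:f onto {0:b}
drop 2:e onto floor
drop 3:e onto {2:e}
drop 4:e onto {3:e}
drop 5:c onto {1:f, 4:e}
ground layer = {0:b, 2:e}
drop-orders for the pieces not yet dropped (sum over which currently-grounded one goes next):
  1 to go: {5} 1
  2 to go: {1,5} 1  {4,5} 1
  3 to go: {0,1,5} 1  {1,4,5} 2  {3,4,5} 1
  4 to go: {0,1,4,5} 3  {1,3,4,5} 3  {2,3,4,5} 1
  if 0:b drops first: 4 orders
  if 2:e drops first: 6 orders
heap linearizations: 10

10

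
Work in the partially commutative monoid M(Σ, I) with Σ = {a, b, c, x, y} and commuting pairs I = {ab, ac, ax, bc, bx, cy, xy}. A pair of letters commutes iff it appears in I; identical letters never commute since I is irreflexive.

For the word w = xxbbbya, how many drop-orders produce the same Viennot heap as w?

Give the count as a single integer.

piece 0:x — minimal
piece 1:x rests on {0:x}
piece 2:b — minimal
piece 3:b rests on {2:b}
piece 4:b rests on {3:b}
piece 5:y rests on {4:b}
piece 6:a rests on {5:y}
minimal pieces: {0:x, 2:b}
ways to finish when only these pieces remain (= sum over removing one remaining piece with nothing left below it):
  1 left: {1}→1  {6}→1
  2 left: {0,1}→1  {1,6}→2  {5,6}→1
  3 left: {0,1,6}→3  {1,5,6}→3  {4,5,6}→1
  4 left: {0,1,5,6}→6  {1,4,5,6}→4  {3,4,5,6}→1
  5 left: {0,1,4,5,6}→10  {1,3,4,5,6}→5  {2,3,4,5,6}→1
  placing 0:x first → 6 extensions
  placing 2:b first → 15 extensions
total linear extensions = 21

21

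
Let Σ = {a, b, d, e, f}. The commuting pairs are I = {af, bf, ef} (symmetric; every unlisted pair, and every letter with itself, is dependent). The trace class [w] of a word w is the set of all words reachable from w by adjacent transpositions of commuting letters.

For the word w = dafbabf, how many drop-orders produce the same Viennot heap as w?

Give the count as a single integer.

#0=d has no predecessor
#1=a depends on [0:d]
#2=f depends on [0:d]
#3=b depends on [1:a]
#4=a depends on [3:b]
#5=b depends on [4:a]
#6=f depends on [2:f]
sources: [0:d]
N(rest) = Σ N(rest − s) over sources s of rest; N(one piece) = 1:
  size 1 → [5]=1  [6]=1
  size 2 → [2,6]=1  [4,5]=1  [5,6]=2
  size 3 → [2,5,6]=3  [3,4,5]=1  [4,5,6]=3
  size 4 → [1,3,4,5]=1  [2,4,5,6]=6  [3,4,5,6]=4
  size 5 → [1,3,4,5,6]=5  [2,3,4,5,6]=10
  first=0(d) contributes 15

15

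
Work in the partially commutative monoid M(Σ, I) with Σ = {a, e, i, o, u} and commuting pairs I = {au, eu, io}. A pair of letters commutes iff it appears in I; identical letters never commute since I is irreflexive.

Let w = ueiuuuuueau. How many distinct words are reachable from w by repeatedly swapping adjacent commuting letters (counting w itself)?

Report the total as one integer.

56

piece 0:u — minimal
piece 1:e — minimal
piece 2:i rests on {0:u, 1:e}
piece 3:u rests on {2:i}
piece 4:u rests on {3:u}
piece 5:u rests on {4:u}
piece 6:u rests on {5:u}
piece 7:u rests on {6:u}
piece 8:e rests on {2:i}
piece 9:a rests on {8:e}
piece 10:u rests on {7:u}
minimal pieces: {0:u, 1:e}
ways to finish when only these pieces remain (= sum over removing one remaining piece with nothing left below it):
  1 left: {9}→1  {10}→1
  2 left: {7,10}→1  {8,9}→1  {9,10}→2
  3 left: {6,7,10}→1  {7,9,10}→3  {8,9,10}→3
  4 left: {5,6,7,10}→1  {6,7,9,10}→4  {7,8,9,10}→6
  5 left: {4,5,6,7,10}→1  {5,6,7,9,10}→5  {6,7,8,9,10}→10
  6 left: {3,4,5,6,7,10}→1  {4,5,6,7,9,10}→6  {5,6,7,8,9,10}→15
  7 left: {3,4,5,6,7,9,10}→7  {4,5,6,7,8,9,10}→21
  8 left: {3,4,5,6,7,8,9,10}→28
  9 left: {2,3,4,5,6,7,8,9,10}→28
  placing 0:u first → 28 extensions
  placing 1:e first → 28 extensions
total linear extensions = 56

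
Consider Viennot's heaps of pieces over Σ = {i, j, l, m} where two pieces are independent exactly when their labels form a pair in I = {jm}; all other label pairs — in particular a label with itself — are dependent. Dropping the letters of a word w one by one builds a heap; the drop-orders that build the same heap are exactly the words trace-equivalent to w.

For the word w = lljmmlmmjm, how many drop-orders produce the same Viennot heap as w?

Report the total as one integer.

12

drop 0:l onto floor
drop 1:l onto {0:l}
drop 2:j onto {1:l}
drop 3:m onto {1:l}
drop 4:m onto {3:m}
drop 5:l onto {2:j, 4:m}
drop 6:m onto {5:l}
drop 7:m onto {6:m}
drop 8:j onto {5:l}
drop 9:m onto {7:m}
ground layer = {0:l}
drop-orders for the pieces not yet dropped (sum over which currently-grounded one goes next):
  1 to go: {8} 1  {9} 1
  2 to go: {7,9} 1  {8,9} 2
  3 to go: {6,7,9} 1  {7,8,9} 3
  4 to go: {6,7,8,9} 4
  5 to go: {5,6,7,8,9} 4
  6 to go: {2,5,6,7,8,9} 4  {4,5,6,7,8,9} 4
  7 to go: {2,4,5,6,7,8,9} 8  {3,4,5,6,7,8,9} 4
  8 to go: {2,3,4,5,6,7,8,9} 12
  if 0:l drops first: 12 orders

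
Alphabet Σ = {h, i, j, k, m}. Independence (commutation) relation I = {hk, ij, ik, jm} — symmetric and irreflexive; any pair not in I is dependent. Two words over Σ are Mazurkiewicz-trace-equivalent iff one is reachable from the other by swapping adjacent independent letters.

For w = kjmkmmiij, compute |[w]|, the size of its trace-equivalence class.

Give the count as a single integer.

10

piece 0:k — minimal
piece 1:j rests on {0:k}
piece 2:m rests on {0:k}
piece 3:k rests on {1:j, 2:m}
piece 4:m rests on {3:k}
piece 5:m rests on {4:m}
piece 6:i rests on {5:m}
piece 7:i rests on {6:i}
piece 8:j rests on {3:k}
minimal pieces: {0:k}
ways to finish when only these pieces remain (= sum over removing one remaining piece with nothing left below it):
  1 left: {7}→1  {8}→1
  2 left: {6,7}→1  {7,8}→2
  3 left: {5,6,7}→1  {6,7,8}→3
  4 left: {4,5,6,7}→1  {5,6,7,8}→4
  5 left: {4,5,6,7,8}→5
  6 left: {3,4,5,6,7,8}→5
  7 left: {1,3,4,5,6,7,8}→5  {2,3,4,5,6,7,8}→5
  placing 0:k first → 10 extensions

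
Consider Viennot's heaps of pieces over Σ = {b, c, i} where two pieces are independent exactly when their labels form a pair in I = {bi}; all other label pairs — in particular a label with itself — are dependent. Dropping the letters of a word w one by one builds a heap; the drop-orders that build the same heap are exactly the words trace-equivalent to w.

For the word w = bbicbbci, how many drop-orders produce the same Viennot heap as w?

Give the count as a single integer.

#0=b has no predecessor
#1=b depends on [0:b]
#2=i has no predecessor
#3=c depends on [1:b, 2:i]
#4=b depends on [3:c]
#5=b depends on [4:b]
#6=c depends on [5:b]
#7=i depends on [6:c]
sources: [0:b, 2:i]
N(rest) = Σ N(rest − s) over sources s of rest; N(one piece) = 1:
  size 1 → [7]=1
  size 2 → [6,7]=1
  size 3 → [5,6,7]=1
  size 4 → [4,5,6,7]=1
  size 5 → [3,4,5,6,7]=1
  size 6 → [1,3,4,5,6,7]=1  [2,3,4,5,6,7]=1
  first=0(b) contributes 2
  first=2(i) contributes 1
|[w]| = 3

3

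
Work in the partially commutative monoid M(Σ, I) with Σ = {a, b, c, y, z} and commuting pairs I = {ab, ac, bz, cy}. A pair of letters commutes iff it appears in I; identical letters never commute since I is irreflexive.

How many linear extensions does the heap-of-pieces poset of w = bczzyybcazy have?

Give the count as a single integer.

3

piece 0:b — minimal
piece 1:c rests on {0:b}
piece 2:z rests on {1:c}
piece 3:z rests on {2:z}
piece 4:y rests on {3:z}
piece 5:y rests on {4:y}
piece 6:b rests on {5:y}
piece 7:c rests on {6:b}
piece 8:a rests on {5:y}
piece 9:z rests on {7:c, 8:a}
piece 10:y rests on {9:z}
minimal pieces: {0:b}
ways to finish when only these pieces remain (= sum over removing one remaining piece with nothing left below it):
  1 left: {10}→1
  2 left: {9,10}→1
  3 left: {7,9,10}→1  {8,9,10}→1
  4 left: {6,7,9,10}→1  {7,8,9,10}→2
  5 left: {6,7,8,9,10}→3
  6 left: {5,6,7,8,9,10}→3
  7 left: {4,5,6,7,8,9,10}→3
  8 left: {3,4,5,6,7,8,9,10}→3
  9 left: {2,3,4,5,6,7,8,9,10}→3
  placing 0:b first → 3 extensions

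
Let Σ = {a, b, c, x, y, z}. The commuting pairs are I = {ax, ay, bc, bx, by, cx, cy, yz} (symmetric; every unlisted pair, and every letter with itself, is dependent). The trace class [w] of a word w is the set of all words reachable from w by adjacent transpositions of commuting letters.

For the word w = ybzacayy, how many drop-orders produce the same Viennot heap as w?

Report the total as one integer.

56

0(y) covers ∅
1(b) covers ∅
2(z) covers 1:b
3(a) covers 2:z
4(c) covers 3:a
5(a) covers 4:c
6(y) covers 0:y
7(y) covers 6:y
floor of heap: 0:y, 1:b
completions by unplaced set U, small U first (add the entries for U minus each lowest piece of U):
  |U|=1: {5}:1  {7}:1
  |U|=2: {4,5}:1  {5,7}:2  {6,7}:1
  |U|=3: {0,6,7}:1  {3,4,5}:1  {4,5,7}:3  {5,6,7}:3
  |U|=4: {0,5,6,7}:4  {2,3,4,5}:1  {3,4,5,7}:4  {4,5,6,7}:6
  |U|=5: {0,4,5,6,7}:10  {1,2,3,4,5}:1  {2,3,4,5,7}:5  {3,4,5,6,7}:10
  |U|=6: {0,3,4,5,6,7}:20  {1,2,3,4,5,7}:6  {2,3,4,5,6,7}:15
  start at 0(y): 21
  start at 1(b): 35
sum over floor = 56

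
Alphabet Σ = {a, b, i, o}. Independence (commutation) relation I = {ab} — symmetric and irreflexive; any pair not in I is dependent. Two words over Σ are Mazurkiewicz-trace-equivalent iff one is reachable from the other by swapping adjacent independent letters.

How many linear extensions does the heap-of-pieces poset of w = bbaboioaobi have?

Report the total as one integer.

piece 0:b — minimal
piece 1:b rests on {0:b}
piece 2:a — minimal
piece 3:b rests on {1:b}
piece 4:o rests on {2:a, 3:b}
piece 5:i rests on {4:o}
piece 6:o rests on {5:i}
piece 7:a rests on {6:o}
piece 8:o rests on {7:a}
piece 9:b rests on {8:o}
piece 10:i rests on {9:b}
minimal pieces: {0:b, 2:a}
ways to finish when only these pieces remain (= sum over removing one remaining piece with nothing left below it):
  1 left: {10}→1
  2 left: {9,10}→1
  3 left: {8,9,10}→1
  4 left: {7,8,9,10}→1
  5 left: {6,7,8,9,10}→1
  6 left: {5,6,7,8,9,10}→1
  7 left: {4,5,6,7,8,9,10}→1
  8 left: {2,4,5,6,7,8,9,10}→1  {3,4,5,6,7,8,9,10}→1
  9 left: {1,3,4,5,6,7,8,9,10}→1  {2,3,4,5,6,7,8,9,10}→2
  placing 0:b first → 3 extensions
  placing 2:a first → 1 extensions
total linear extensions = 4

4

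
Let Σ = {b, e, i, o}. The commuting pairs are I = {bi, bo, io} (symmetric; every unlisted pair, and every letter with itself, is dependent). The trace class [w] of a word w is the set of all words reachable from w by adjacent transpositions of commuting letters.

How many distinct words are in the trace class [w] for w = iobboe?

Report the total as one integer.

0(i) covers ∅
1(o) covers ∅
2(b) covers ∅
3(b) covers 2:b
4(o) covers 1:o
5(e) covers 0:i, 3:b, 4:o
floor of heap: 0:i, 1:o, 2:b
completions by unplaced set U, small U first (add the entries for U minus each lowest piece of U):
  |U|=1: {5}:1
  |U|=2: {0,5}:1  {3,5}:1  {4,5}:1
  |U|=3: {0,3,5}:2  {0,4,5}:2  {1,4,5}:1  {2,3,5}:1  {3,4,5}:2
  |U|=4: {0,1,4,5}:3  {0,2,3,5}:3  {0,3,4,5}:6  {1,3,4,5}:3  {2,3,4,5}:3
  start at 0(i): 6
  start at 1(o): 12
  start at 2(b): 12
sum over floor = 30

30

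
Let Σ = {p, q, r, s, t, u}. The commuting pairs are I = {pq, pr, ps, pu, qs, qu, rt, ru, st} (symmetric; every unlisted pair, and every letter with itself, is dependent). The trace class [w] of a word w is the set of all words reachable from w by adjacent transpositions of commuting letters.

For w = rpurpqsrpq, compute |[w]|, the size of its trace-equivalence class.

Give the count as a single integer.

840

0(r) covers ∅
1(p) covers ∅
2(u) covers ∅
3(r) covers 0:r
4(p) covers 1:p
5(q) covers 3:r
6(s) covers 2:u, 3:r
7(r) covers 5:q, 6:s
8(p) covers 4:p
9(q) covers 7:r
floor of heap: 0:r, 1:p, 2:u
completions by unplaced set U, small U first (add the entries for U minus each lowest piece of U):
  |U|=1: {8}:1  {9}:1
  |U|=2: {4,8}:1  {7,9}:1  {8,9}:2
  |U|=3: {1,4,8}:1  {4,8,9}:3  {5,7,9}:1  {6,7,9}:1  {7,8,9}:3
  |U|=4: {1,4,8,9}:4  {2,6,7,9}:1  {4,7,8,9}:6  {5,6,7,9}:2  {5,7,8,9}:4  {6,7,8,9}:4
  |U|=5: {1,4,7,8,9}:10  {2,5,6,7,9}:3  {2,6,7,8,9}:5  {3,5,6,7,9}:2  {4,5,7,8,9}:10  {4,6,7,8,9}:10  {5,6,7,8,9}:10
  |U|=6: {0,3,5,6,7,9}:2  {1,4,5,7,8,9}:20  {1,4,6,7,8,9}:20  {2,3,5,6,7,9}:5  {2,4,6,7,8,9}:15  {2,5,6,7,8,9}:18  {3,5,6,7,8,9}:12  {4,5,6,7,8,9}:30
  |U|=7: {0,2,3,5,6,7,9}:7  {0,3,5,6,7,8,9}:14  {1,2,4,6,7,8,9}:35  {1,4,5,6,7,8,9}:70  {2,3,5,6,7,8,9}:35  {2,4,5,6,7,8,9}:63  {3,4,5,6,7,8,9}:42
  |U|=8: {0,2,3,5,6,7,8,9}:56  {0,3,4,5,6,7,8,9}:56  {1,2,4,5,6,7,8,9}:168  {1,3,4,5,6,7,8,9}:112  {2,3,4,5,6,7,8,9}:140
  start at 0(r): 420
  start at 1(p): 252
  start at 2(u): 168
sum over floor = 840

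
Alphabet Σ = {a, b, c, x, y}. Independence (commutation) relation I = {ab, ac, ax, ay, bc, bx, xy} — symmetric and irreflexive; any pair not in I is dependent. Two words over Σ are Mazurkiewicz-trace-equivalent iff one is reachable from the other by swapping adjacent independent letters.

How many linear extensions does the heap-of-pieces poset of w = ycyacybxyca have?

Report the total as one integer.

drop 0:y onto floor
drop 1:c onto {0:y}
drop 2:y onto {1:c}
drop 3:a onto floor
drop 4:c onto {2:y}
drop 5:y onto {4:c}
drop 6:b onto {5:y}
drop 7:x onto {4:c}
drop 8:y onto {6:b}
drop 9:c onto {7:x, 8:y}
drop 10:a onto {3:a}
ground layer = {0:y, 3:a}
drop-orders for the pieces not yet dropped (sum over which currently-grounded one goes next):
  1 to go: {9} 1  {10} 1
  2 to go: {3,10} 1  {7,9} 1  {8,9} 1  {9,10} 2
  3 to go: {3,9,10} 3  {6,8,9} 1  {7,8,9} 2  {7,9,10} 3  {8,9,10} 3
  4 to go: {3,7,9,10} 6  {3,8,9,10} 6  {5,6,8,9} 1  {6,7,8,9} 3  {6,8,9,10} 4  {7,8,9,10} 8
  5 to go: {3,6,8,9,10} 10  {3,7,8,9,10} 20  {5,6,7,8,9} 4  {5,6,8,9,10} 5  {6,7,8,9,10} 15
  6 to go: {3,5,6,8,9,10} 15  {3,6,7,8,9,10} 45  {4,5,6,7,8,9} 4  {5,6,7,8,9,10} 24
  7 to go: {2,4,5,6,7,8,9} 4  {3,5,6,7,8,9,10} 84  {4,5,6,7,8,9,10} 28
  8 to go: {1,2,4,5,6,7,8,9} 4  {2,4,5,6,7,8,9,10} 32  {3,4,5,6,7,8,9,10} 112
  9 to go: {0,1,2,4,5,6,7,8,9} 4  {1,2,4,5,6,7,8,9,10} 36  {2,3,4,5,6,7,8,9,10} 144
  if 0:y drops first: 180 orders
  if 3:a drops first: 40 orders
heap linearizations: 220

220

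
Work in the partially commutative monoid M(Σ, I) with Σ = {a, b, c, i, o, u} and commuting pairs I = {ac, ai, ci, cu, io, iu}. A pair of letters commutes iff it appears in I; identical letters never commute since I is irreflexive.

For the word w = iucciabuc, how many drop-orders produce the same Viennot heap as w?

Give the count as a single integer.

180

drop 0:i onto floor
drop 1:u onto floor
drop 2:c onto floor
drop 3:c onto {2:c}
drop 4:i onto {0:i}
drop 5:a onto {1:u}
drop 6:b onto {3:c, 4:i, 5:a}
drop 7:u onto {6:b}
drop 8:c onto {6:b}
ground layer = {0:i, 1:u, 2:c}
drop-orders for the pieces not yet dropped (sum over which currently-grounded one goes next):
  1 to go: {7} 1  {8} 1
  2 to go: {7,8} 2
  3 to go: {6,7,8} 2
  4 to go: {3,6,7,8} 2  {4,6,7,8} 2  {5,6,7,8} 2
  5 to go: {0,4,6,7,8} 2  {1,5,6,7,8} 2  {2,3,6,7,8} 2  {3,4,6,7,8} 4  {3,5,6,7,8} 4  {4,5,6,7,8} 4
  6 to go: {0,3,4,6,7,8} 6  {0,4,5,6,7,8} 6  {1,3,5,6,7,8} 6  {1,4,5,6,7,8} 6  {2,3,4,6,7,8} 6  {2,3,5,6,7,8} 6  {3,4,5,6,7,8} 12
  7 to go: {0,1,4,5,6,7,8} 12  {0,2,3,4,6,7,8} 12  {0,3,4,5,6,7,8} 24  {1,2,3,5,6,7,8} 12  {1,3,4,5,6,7,8} 24  {2,3,4,5,6,7,8} 24
  if 0:i drops first: 60 orders
  if 1:u drops first: 60 orders
  if 2:c drops first: 60 orders
heap linearizations: 180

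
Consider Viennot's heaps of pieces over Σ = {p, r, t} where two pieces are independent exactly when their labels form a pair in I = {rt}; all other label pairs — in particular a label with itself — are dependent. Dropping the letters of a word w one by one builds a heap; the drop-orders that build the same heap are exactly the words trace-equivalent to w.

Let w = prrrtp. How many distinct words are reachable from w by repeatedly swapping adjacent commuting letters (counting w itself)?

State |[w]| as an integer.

4

drop 0:p onto floor
drop 1:r onto {0:p}
drop 2:r onto {1:r}
drop 3:r onto {2:r}
drop 4:t onto {0:p}
drop 5:p onto {3:r, 4:t}
ground layer = {0:p}
drop-orders for the pieces not yet dropped (sum over which currently-grounded one goes next):
  1 to go: {5} 1
  2 to go: {3,5} 1  {4,5} 1
  3 to go: {2,3,5} 1  {3,4,5} 2
  4 to go: {1,2,3,5} 1  {2,3,4,5} 3
  if 0:p drops first: 4 orders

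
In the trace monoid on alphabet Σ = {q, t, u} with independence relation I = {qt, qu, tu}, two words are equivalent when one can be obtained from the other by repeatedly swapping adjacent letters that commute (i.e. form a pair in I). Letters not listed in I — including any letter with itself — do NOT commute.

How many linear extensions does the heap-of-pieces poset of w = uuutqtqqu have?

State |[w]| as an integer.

1260

drop 0:u onto floor
drop 1:u onto {0:u}
drop 2:u onto {1:u}
drop 3:t onto floor
drop 4:q onto floor
drop 5:t onto {3:t}
drop 6:q onto {4:q}
drop 7:q onto {6:q}
drop 8:u onto {2:u}
ground layer = {0:u, 3:t, 4:q}
drop-orders for the pieces not yet dropped (sum over which currently-grounded one goes next):
  1 to go: {5} 1  {7} 1  {8} 1
  2 to go: {2,8} 1  {3,5} 1  {5,7} 2  {5,8} 2  {6,7} 1  {7,8} 2
  3 to go: {1,2,8} 1  {2,5,8} 3  {2,7,8} 3  {3,5,7} 3  {3,5,8} 3  {4,6,7} 1  {5,6,7} 3  {5,7,8} 6  {6,7,8} 3
  4 to go: {0,1,2,8} 1  {1,2,5,8} 4  {1,2,7,8} 4  {2,3,5,8} 6  {2,5,7,8} 12  {2,6,7,8} 6  {3,5,6,7} 6  {3,5,7,8} 12  {4,5,6,7} 4  {4,6,7,8} 4  {5,6,7,8} 12
  5 to go: {0,1,2,5,8} 5  {0,1,2,7,8} 5  {1,2,3,5,8} 10  {1,2,5,7,8} 20  {1,2,6,7,8} 10  {2,3,5,7,8} 30  {2,4,6,7,8} 10  {2,5,6,7,8} 30  {3,4,5,6,7} 10  {3,5,6,7,8} 30  {4,5,6,7,8} 20
  6 to go: {0,1,2,3,5,8} 15  {0,1,2,5,7,8} 30  {0,1,2,6,7,8} 15  {1,2,3,5,7,8} 60  {1,2,4,6,7,8} 20  {1,2,5,6,7,8} 60  {2,3,5,6,7,8} 90  {2,4,5,6,7,8} 60  {3,4,5,6,7,8} 60
  7 to go: {0,1,2,3,5,7,8} 105  {0,1,2,4,6,7,8} 35  {0,1,2,5,6,7,8} 105  {1,2,3,5,6,7,8} 210  {1,2,4,5,6,7,8} 140  {2,3,4,5,6,7,8} 210
  if 0:u drops first: 560 orders
  if 3:t drops first: 280 orders
  if 4:q drops first: 420 orders
heap linearizations: 1260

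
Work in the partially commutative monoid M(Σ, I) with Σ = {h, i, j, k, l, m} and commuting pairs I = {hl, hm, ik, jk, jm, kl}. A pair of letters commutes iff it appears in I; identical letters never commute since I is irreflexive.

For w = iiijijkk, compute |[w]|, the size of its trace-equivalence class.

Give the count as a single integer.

28

piece 0:i — minimal
piece 1:i rests on {0:i}
piece 2:i rests on {1:i}
piece 3:j rests on {2:i}
piece 4:i rests on {3:j}
piece 5:j rests on {4:i}
piece 6:k — minimal
piece 7:k rests on {6:k}
minimal pieces: {0:i, 6:k}
ways to finish when only these pieces remain (= sum over removing one remaining piece with nothing left below it):
  1 left: {5}→1  {7}→1
  2 left: {4,5}→1  {5,7}→2  {6,7}→1
  3 left: {3,4,5}→1  {4,5,7}→3  {5,6,7}→3
  4 left: {2,3,4,5}→1  {3,4,5,7}→4  {4,5,6,7}→6
  5 left: {1,2,3,4,5}→1  {2,3,4,5,7}→5  {3,4,5,6,7}→10
  6 left: {0,1,2,3,4,5}→1  {1,2,3,4,5,7}→6  {2,3,4,5,6,7}→15
  placing 0:i first → 21 extensions
  placing 6:k first → 7 extensions
total linear extensions = 28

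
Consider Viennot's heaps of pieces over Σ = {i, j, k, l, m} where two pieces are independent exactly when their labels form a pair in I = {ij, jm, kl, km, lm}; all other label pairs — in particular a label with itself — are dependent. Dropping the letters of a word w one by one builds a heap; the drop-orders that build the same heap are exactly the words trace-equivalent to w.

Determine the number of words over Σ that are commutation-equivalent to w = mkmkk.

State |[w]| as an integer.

#0=m has no predecessor
#1=k has no predecessor
#2=m depends on [0:m]
#3=k depends on [1:k]
#4=k depends on [3:k]
sources: [0:m, 1:k]
N(rest) = Σ N(rest − s) over sources s of rest; N(one piece) = 1:
  size 1 → [2]=1  [4]=1
  size 2 → [0,2]=1  [2,4]=2  [3,4]=1
  size 3 → [0,2,4]=3  [1,3,4]=1  [2,3,4]=3
  first=0(m) contributes 4
  first=1(k) contributes 6
|[w]| = 10

10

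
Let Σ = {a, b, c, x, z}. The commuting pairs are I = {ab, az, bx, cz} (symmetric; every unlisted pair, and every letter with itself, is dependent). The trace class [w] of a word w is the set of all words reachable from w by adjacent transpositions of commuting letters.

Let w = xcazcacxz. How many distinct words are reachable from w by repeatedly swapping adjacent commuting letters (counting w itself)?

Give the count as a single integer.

6

0(x) covers ∅
1(c) covers 0:x
2(a) covers 1:c
3(z) covers 0:x
4(c) covers 2:a
5(a) covers 4:c
6(c) covers 5:a
7(x) covers 3:z, 6:c
8(z) covers 7:x
floor of heap: 0:x
completions by unplaced set U, small U first (add the entries for U minus each lowest piece of U):
  |U|=1: {8}:1
  |U|=2: {7,8}:1
  |U|=3: {3,7,8}:1  {6,7,8}:1
  |U|=4: {3,6,7,8}:2  {5,6,7,8}:1
  |U|=5: {3,5,6,7,8}:3  {4,5,6,7,8}:1
  |U|=6: {2,4,5,6,7,8}:1  {3,4,5,6,7,8}:4
  |U|=7: {1,2,4,5,6,7,8}:1  {2,3,4,5,6,7,8}:5
  start at 0(x): 6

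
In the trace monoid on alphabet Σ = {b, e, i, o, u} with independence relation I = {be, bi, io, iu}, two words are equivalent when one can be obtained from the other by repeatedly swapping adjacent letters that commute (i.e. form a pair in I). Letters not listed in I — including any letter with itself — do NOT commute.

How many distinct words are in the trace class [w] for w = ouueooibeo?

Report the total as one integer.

#0=o has no predecessor
#1=u depends on [0:o]
#2=u depends on [1:u]
#3=e depends on [2:u]
#4=o depends on [3:e]
#5=o depends on [4:o]
#6=i depends on [3:e]
#7=b depends on [5:o]
#8=e depends on [5:o, 6:i]
#9=o depends on [7:b, 8:e]
sources: [0:o]
N(rest) = Σ N(rest − s) over sources s of rest; N(one piece) = 1:
  size 1 → [9]=1
  size 2 → [7,9]=1  [8,9]=1
  size 3 → [6,8,9]=1  [7,8,9]=2
  size 4 → [5,7,8,9]=2  [6,7,8,9]=3
  size 5 → [4,5,7,8,9]=2  [5,6,7,8,9]=5
  size 6 → [4,5,6,7,8,9]=7
  size 7 → [3,4,5,6,7,8,9]=7
  size 8 → [2,3,4,5,6,7,8,9]=7
  first=0(o) contributes 7

7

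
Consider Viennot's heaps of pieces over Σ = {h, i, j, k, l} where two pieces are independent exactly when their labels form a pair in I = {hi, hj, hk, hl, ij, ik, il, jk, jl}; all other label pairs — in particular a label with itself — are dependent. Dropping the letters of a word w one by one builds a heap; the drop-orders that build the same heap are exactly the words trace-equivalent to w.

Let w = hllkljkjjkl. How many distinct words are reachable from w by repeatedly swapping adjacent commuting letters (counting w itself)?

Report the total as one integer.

1320

#0=h has no predecessor
#1=l has no predecessor
#2=l depends on [1:l]
#3=k depends on [2:l]
#4=l depends on [3:k]
#5=j has no predecessor
#6=k depends on [4:l]
#7=j depends on [5:j]
#8=j depends on [7:j]
#9=k depends on [6:k]
#10=l depends on [9:k]
sources: [0:h, 1:l, 5:j]
N(rest) = Σ N(rest − s) over sources s of rest; N(one piece) = 1:
  size 1 → [0]=1  [8]=1  [10]=1
  size 2 → [0,8]=2  [0,10]=2  [7,8]=1  [8,10]=2  [9,10]=1
  size 3 → [0,7,8]=3  [0,8,10]=6  [0,9,10]=3  [5,7,8]=1  [6,9,10]=1  [7,8,10]=3  [8,9,10]=3
  size 4 → [0,5,7,8]=4  [0,6,9,10]=4  [0,7,8,10]=12  [0,8,9,10]=12  [4,6,9,10]=1  [5,7,8,10]=4  [6,8,9,10]=4  [7,8,9,10]=6
  size 5 → [0,4,6,9,10]=5  [0,5,7,8,10]=20  [0,6,8,9,10]=20  [0,7,8,9,10]=30  [3,4,6,9,10]=1  [4,6,8,9,10]=5  [5,7,8,9,10]=10  [6,7,8,9,10]=10
  size 6 → [0,3,4,6,9,10]=6  [0,4,6,8,9,10]=30  [0,5,7,8,9,10]=60  [0,6,7,8,9,10]=60  [2,3,4,6,9,10]=1  [3,4,6,8,9,10]=6  [4,6,7,8,9,10]=15  [5,6,7,8,9,10]=20
  size 7 → [0,2,3,4,6,9,10]=7  [0,3,4,6,8,9,10]=42  [0,4,6,7,8,9,10]=105  [0,5,6,7,8,9,10]=140  [1,2,3,4,6,9,10]=1  [2,3,4,6,8,9,10]=7  [3,4,6,7,8,9,10]=21  [4,5,6,7,8,9,10]=35
  size 8 → [0,1,2,3,4,6,9,10]=8  [0,2,3,4,6,8,9,10]=56  [0,3,4,6,7,8,9,10]=168  [0,4,5,6,7,8,9,10]=280  [1,2,3,4,6,8,9,10]=8  [2,3,4,6,7,8,9,10]=28  [3,4,5,6,7,8,9,10]=56
  size 9 → [0,1,2,3,4,6,8,9,10]=72  [0,2,3,4,6,7,8,9,10]=252  [0,3,4,5,6,7,8,9,10]=504  [1,2,3,4,6,7,8,9,10]=36  [2,3,4,5,6,7,8,9,10]=84
  first=0(h) contributes 120
  first=1(l) contributes 840
  first=5(j) contributes 360
|[w]| = 1320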